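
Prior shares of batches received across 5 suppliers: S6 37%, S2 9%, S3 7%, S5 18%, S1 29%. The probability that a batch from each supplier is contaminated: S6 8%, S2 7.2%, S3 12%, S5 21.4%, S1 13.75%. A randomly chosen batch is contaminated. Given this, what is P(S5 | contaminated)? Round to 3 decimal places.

By Bayes' rule, posterior ∝ prior × likelihood:
  S6: 0.37 × 0.08 = 0.0296
  S2: 0.09 × 0.072 = 0.00648
  S3: 0.07 × 0.12 = 0.0084
  S5: 0.18 × 0.214 = 0.03852
  S1: 0.29 × 0.1375 = 0.039875
Sum = 0.122875.
P(S5 | evidence) = 0.03852 / 0.122875 ≈ 0.313.

0.313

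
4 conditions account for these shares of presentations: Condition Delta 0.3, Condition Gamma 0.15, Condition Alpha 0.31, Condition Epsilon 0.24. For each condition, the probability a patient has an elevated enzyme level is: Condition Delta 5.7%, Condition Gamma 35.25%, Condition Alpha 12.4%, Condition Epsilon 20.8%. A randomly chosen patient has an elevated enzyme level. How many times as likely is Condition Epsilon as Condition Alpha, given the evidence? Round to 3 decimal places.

1.299

Compute prior × likelihood for every hypothesis:
  Condition Delta: 0.3 × 0.057 = 0.0171
  Condition Gamma: 0.15 × 0.3525 = 0.052875
  Condition Alpha: 0.31 × 0.124 = 0.03844
  Condition Epsilon: 0.24 × 0.208 = 0.04992
Total = 0.158335.
The ratio is 0.04992 / 0.03844 (the normalizer cancels) = 1.299.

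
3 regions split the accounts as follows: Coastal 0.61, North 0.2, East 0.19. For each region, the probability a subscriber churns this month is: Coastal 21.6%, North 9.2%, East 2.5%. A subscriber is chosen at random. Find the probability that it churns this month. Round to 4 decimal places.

Unnormalized posteriors (prior × likelihood):
  Coastal: 0.61 × 0.216 = 0.13176
  North: 0.2 × 0.092 = 0.0184
  East: 0.19 × 0.025 = 0.00475
P(churn) = 0.13176 + 0.0184 + 0.00475 = 0.15491 → 0.1549.

0.1549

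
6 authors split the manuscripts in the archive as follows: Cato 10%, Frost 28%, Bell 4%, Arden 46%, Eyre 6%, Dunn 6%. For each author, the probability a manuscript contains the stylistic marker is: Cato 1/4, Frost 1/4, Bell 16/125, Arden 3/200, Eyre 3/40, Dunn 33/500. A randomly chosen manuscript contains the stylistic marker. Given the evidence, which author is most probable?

By Bayes' rule, posterior ∝ prior × likelihood:
  Cato: 0.1 × 0.25 = 0.025
  Frost: 0.28 × 0.25 = 0.07
  Bell: 0.04 × 0.128 = 0.00512
  Arden: 0.46 × 0.015 = 0.0069
  Eyre: 0.06 × 0.075 = 0.0045
  Dunn: 0.06 × 0.066 = 0.00396
Normalizing constant = 0.11548.
Largest term belongs to Frost, so Frost is most probable.

Frost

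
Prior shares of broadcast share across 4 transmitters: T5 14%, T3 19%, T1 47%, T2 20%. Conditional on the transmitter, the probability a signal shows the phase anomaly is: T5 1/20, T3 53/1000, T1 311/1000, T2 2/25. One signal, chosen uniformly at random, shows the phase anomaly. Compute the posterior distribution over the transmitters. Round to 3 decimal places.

By Bayes' rule, posterior ∝ prior × likelihood:
  T5: 0.14 × 0.05 = 0.007
  T3: 0.19 × 0.053 = 0.01007
  T1: 0.47 × 0.311 = 0.14617
  T2: 0.2 × 0.08 = 0.016
Total = 0.17924.
P(T5 | anomaly) = 0.007/0.17924 ≈ 0.039
P(T3 | anomaly) = 0.01007/0.17924 ≈ 0.056
P(T1 | anomaly) = 0.14617/0.17924 ≈ 0.815
P(T2 | anomaly) = 0.016/0.17924 ≈ 0.089

T5 0.039, T3 0.056, T1 0.815, T2 0.089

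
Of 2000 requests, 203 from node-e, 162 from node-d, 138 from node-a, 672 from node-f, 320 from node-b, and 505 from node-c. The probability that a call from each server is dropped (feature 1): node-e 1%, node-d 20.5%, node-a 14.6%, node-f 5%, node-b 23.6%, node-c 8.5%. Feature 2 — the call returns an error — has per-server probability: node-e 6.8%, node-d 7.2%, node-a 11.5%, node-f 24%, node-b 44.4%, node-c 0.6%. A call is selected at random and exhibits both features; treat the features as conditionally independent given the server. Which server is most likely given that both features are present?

By Bayes' rule, posterior ∝ prior × likelihood:
  node-e: 0.1015 × 0.01 × 0.068 = 0.00006902
  node-d: 0.081 × 0.205 × 0.072 = 0.00119556
  node-a: 0.069 × 0.146 × 0.115 = 0.00115851
  node-f: 0.336 × 0.05 × 0.24 = 0.004032
  node-b: 0.16 × 0.236 × 0.444 = 0.01676544
  node-c: 0.2525 × 0.085 × 0.006 = 0.000128775
Sum = 0.023349305.
Largest term belongs to node-b, so node-b is most probable.

node-b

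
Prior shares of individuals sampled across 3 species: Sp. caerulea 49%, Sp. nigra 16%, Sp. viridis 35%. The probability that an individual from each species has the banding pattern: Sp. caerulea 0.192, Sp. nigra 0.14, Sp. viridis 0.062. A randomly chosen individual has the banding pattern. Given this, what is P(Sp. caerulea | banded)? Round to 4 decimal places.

Prior × likelihood for each hypothesis:
  Sp. caerulea: 0.49 × 0.192 = 0.09408
  Sp. nigra: 0.16 × 0.14 = 0.0224
  Sp. viridis: 0.35 × 0.062 = 0.0217
Sum = 0.13818.
P(Sp. caerulea | evidence) = 0.09408 / 0.13818 ≈ 0.6809.

0.6809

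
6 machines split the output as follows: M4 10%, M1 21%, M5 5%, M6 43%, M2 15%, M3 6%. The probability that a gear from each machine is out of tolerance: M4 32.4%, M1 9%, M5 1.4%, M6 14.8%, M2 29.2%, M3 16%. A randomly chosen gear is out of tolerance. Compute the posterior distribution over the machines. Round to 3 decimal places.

By Bayes' rule, posterior ∝ prior × likelihood:
  M4: 0.1 × 0.324 = 0.0324
  M1: 0.21 × 0.09 = 0.0189
  M5: 0.05 × 0.014 = 0.0007
  M6: 0.43 × 0.148 = 0.06364
  M2: 0.15 × 0.292 = 0.0438
  M3: 0.06 × 0.16 = 0.0096
Normalizing constant = 0.16904.
P(M4 | oversize) = 0.0324/0.16904 ≈ 0.192
P(M1 | oversize) = 0.0189/0.16904 ≈ 0.112
P(M5 | oversize) = 0.0007/0.16904 ≈ 0.004
P(M6 | oversize) = 0.06364/0.16904 ≈ 0.376
P(M2 | oversize) = 0.0438/0.16904 ≈ 0.259
P(M3 | oversize) = 0.0096/0.16904 ≈ 0.057

M4 0.192, M1 0.112, M5 0.004, M6 0.376, M2 0.259, M3 0.057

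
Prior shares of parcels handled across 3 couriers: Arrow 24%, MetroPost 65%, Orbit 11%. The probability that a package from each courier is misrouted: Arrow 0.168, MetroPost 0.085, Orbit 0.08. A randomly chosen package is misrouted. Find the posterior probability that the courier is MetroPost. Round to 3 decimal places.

0.529

Prior × likelihood for each hypothesis:
  Arrow: 0.24 × 0.168 = 0.04032
  MetroPost: 0.65 × 0.085 = 0.05525
  Orbit: 0.11 × 0.08 = 0.0088
Total = 0.10437.
P(MetroPost | evidence) = 0.05525 / 0.10437 ≈ 0.529.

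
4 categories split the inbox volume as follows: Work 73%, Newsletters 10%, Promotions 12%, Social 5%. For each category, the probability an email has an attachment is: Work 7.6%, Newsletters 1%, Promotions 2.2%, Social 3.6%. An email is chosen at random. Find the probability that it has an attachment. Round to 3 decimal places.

Prior × likelihood for each hypothesis:
  Work: 0.73 × 0.076 = 0.05548
  Newsletters: 0.1 × 0.01 = 0.001
  Promotions: 0.12 × 0.022 = 0.00264
  Social: 0.05 × 0.036 = 0.0018
P(attachment) = 0.05548 + 0.001 + 0.00264 + 0.0018 = 0.06092 → 0.061.

0.061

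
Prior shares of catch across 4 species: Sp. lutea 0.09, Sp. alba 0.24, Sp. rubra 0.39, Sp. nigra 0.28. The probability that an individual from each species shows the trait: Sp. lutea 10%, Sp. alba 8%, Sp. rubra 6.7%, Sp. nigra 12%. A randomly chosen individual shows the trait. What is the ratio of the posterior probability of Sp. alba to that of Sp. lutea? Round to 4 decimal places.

2.1333

Compute prior × likelihood for every hypothesis:
  Sp. lutea: 0.09 × 0.1 = 0.009
  Sp. alba: 0.24 × 0.08 = 0.0192
  Sp. rubra: 0.39 × 0.067 = 0.02613
  Sp. nigra: 0.28 × 0.12 = 0.0336
Normalizing constant = 0.08793.
The ratio is 0.0192 / 0.009 (the normalizer cancels) = 2.1333.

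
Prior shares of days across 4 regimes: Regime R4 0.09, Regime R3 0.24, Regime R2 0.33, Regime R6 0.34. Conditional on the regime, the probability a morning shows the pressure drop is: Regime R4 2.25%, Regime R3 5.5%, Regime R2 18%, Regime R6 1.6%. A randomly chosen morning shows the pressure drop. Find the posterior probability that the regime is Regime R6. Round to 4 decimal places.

0.0679

By Bayes' rule, posterior ∝ prior × likelihood:
  Regime R4: 0.09 × 0.0225 = 0.002025
  Regime R3: 0.24 × 0.055 = 0.0132
  Regime R2: 0.33 × 0.18 = 0.0594
  Regime R6: 0.34 × 0.016 = 0.00544
Sum = 0.080065.
P(Regime R6 | evidence) = 0.00544 / 0.080065 ≈ 0.0679.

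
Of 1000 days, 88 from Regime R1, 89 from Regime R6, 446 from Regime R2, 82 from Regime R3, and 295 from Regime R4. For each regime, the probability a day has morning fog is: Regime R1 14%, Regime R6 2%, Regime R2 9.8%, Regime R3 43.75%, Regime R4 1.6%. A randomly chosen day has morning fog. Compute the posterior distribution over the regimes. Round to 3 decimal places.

Compute prior × likelihood for every hypothesis:
  Regime R1: 0.088 × 0.14 = 0.01232
  Regime R6: 0.089 × 0.02 = 0.00178
  Regime R2: 0.446 × 0.098 = 0.043708
  Regime R3: 0.082 × 0.4375 = 0.035875
  Regime R4: 0.295 × 0.016 = 0.00472
Sum = 0.098403.
P(Regime R1 | fog) = 0.01232/0.098403 ≈ 0.125
P(Regime R6 | fog) = 0.00178/0.098403 ≈ 0.018
P(Regime R2 | fog) = 0.043708/0.098403 ≈ 0.444
P(Regime R3 | fog) = 0.035875/0.098403 ≈ 0.365
P(Regime R4 | fog) = 0.00472/0.098403 ≈ 0.048

Regime R1 0.125, Regime R6 0.018, Regime R2 0.444, Regime R3 0.365, Regime R4 0.048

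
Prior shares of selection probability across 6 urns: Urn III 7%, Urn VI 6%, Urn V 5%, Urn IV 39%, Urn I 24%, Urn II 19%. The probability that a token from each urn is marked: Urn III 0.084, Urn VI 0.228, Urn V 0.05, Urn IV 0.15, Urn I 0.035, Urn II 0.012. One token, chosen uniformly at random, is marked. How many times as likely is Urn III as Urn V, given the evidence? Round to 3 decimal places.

Unnormalized posteriors (prior × likelihood):
  Urn III: 0.07 × 0.084 = 0.00588
  Urn VI: 0.06 × 0.228 = 0.01368
  Urn V: 0.05 × 0.05 = 0.0025
  Urn IV: 0.39 × 0.15 = 0.0585
  Urn I: 0.24 × 0.035 = 0.0084
  Urn II: 0.19 × 0.012 = 0.00228
Normalizing constant = 0.09124.
The ratio is 0.00588 / 0.0025 (the normalizer cancels) = 2.352.

2.352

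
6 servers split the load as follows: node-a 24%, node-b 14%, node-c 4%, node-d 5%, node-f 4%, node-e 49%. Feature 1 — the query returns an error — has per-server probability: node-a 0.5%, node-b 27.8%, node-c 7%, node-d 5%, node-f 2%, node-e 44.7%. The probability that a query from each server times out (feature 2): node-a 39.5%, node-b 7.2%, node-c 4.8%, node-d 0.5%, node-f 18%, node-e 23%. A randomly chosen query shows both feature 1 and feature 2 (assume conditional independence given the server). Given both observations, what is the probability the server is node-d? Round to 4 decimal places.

Unnormalized posteriors (prior × likelihood):
  node-a: 0.24 × 0.005 × 0.395 = 0.000474
  node-b: 0.14 × 0.278 × 0.072 = 0.00280224
  node-c: 0.04 × 0.07 × 0.048 = 0.0001344
  node-d: 0.05 × 0.05 × 0.005 = 0.0000125
  node-f: 0.04 × 0.02 × 0.18 = 0.000144
  node-e: 0.49 × 0.447 × 0.23 = 0.0503769
Total = 0.05394404.
P(node-d | evidence) = 0.0000125 / 0.05394404 ≈ 0.0002.

0.0002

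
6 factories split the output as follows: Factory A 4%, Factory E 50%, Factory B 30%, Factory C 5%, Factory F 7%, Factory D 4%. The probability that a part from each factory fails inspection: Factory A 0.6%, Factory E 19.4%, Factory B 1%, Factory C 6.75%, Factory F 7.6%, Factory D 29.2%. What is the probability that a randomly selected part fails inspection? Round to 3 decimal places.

0.121

Compute prior × likelihood for every hypothesis:
  Factory A: 0.04 × 0.006 = 0.00024
  Factory E: 0.5 × 0.194 = 0.097
  Factory B: 0.3 × 0.01 = 0.003
  Factory C: 0.05 × 0.0675 = 0.003375
  Factory F: 0.07 × 0.076 = 0.00532
  Factory D: 0.04 × 0.292 = 0.01168
P(nonconforming) = 0.00024 + 0.097 + 0.003 + 0.003375 + 0.00532 + 0.01168 = 0.120615 → 0.121.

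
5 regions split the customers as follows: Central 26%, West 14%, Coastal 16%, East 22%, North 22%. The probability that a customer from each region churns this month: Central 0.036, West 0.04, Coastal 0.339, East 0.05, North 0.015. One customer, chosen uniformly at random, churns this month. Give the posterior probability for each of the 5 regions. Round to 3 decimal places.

Prior × likelihood for each hypothesis:
  Central: 0.26 × 0.036 = 0.00936
  West: 0.14 × 0.04 = 0.0056
  Coastal: 0.16 × 0.339 = 0.05424
  East: 0.22 × 0.05 = 0.011
  North: 0.22 × 0.015 = 0.0033
Sum = 0.0835.
P(Central | churn) = 0.00936/0.0835 ≈ 0.112
P(West | churn) = 0.0056/0.0835 ≈ 0.067
P(Coastal | churn) = 0.05424/0.0835 ≈ 0.650
P(East | churn) = 0.011/0.0835 ≈ 0.132
P(North | churn) = 0.0033/0.0835 ≈ 0.040

Central 0.112, West 0.067, Coastal 0.650, East 0.132, North 0.040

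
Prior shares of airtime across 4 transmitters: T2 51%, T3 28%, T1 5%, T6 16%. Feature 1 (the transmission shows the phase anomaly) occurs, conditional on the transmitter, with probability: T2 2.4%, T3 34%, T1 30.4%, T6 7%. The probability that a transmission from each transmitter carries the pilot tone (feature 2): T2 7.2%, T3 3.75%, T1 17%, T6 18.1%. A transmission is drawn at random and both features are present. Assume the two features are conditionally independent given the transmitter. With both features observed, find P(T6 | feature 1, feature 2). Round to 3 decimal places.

0.224

By Bayes' rule, posterior ∝ prior × likelihood:
  T2: 0.51 × 0.024 × 0.072 = 0.00088128
  T3: 0.28 × 0.34 × 0.0375 = 0.00357
  T1: 0.05 × 0.304 × 0.17 = 0.002584
  T6: 0.16 × 0.07 × 0.181 = 0.0020272
Total = 0.00906248.
P(T6 | evidence) = 0.0020272 / 0.00906248 ≈ 0.224.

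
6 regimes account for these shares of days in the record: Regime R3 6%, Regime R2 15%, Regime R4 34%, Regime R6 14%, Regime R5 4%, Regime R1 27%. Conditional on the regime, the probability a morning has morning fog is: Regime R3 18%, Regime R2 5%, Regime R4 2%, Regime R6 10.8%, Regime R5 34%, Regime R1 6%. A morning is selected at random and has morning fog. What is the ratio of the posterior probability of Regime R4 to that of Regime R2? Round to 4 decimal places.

0.9067

Compute prior × likelihood for every hypothesis:
  Regime R3: 0.06 × 0.18 = 0.0108
  Regime R2: 0.15 × 0.05 = 0.0075
  Regime R4: 0.34 × 0.02 = 0.0068
  Regime R6: 0.14 × 0.108 = 0.01512
  Regime R5: 0.04 × 0.34 = 0.0136
  Regime R1: 0.27 × 0.06 = 0.0162
Sum = 0.07002.
The ratio is 0.0068 / 0.0075 (the normalizer cancels) = 0.9067.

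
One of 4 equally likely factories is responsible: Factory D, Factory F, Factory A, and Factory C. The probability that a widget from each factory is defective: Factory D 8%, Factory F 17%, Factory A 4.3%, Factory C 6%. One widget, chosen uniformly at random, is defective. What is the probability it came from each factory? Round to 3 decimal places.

Factory D 0.227, Factory F 0.482, Factory A 0.122, Factory C 0.170

Since the prior is uniform, the posterior is proportional to the likelihood:
  Factory D: 0.08
  Factory F: 0.17
  Factory A: 0.043
  Factory C: 0.06
Sum = 0.353.
P(Factory D | defective) = 0.08/0.353 ≈ 0.227
P(Factory F | defective) = 0.17/0.353 ≈ 0.482
P(Factory A | defective) = 0.043/0.353 ≈ 0.122
P(Factory C | defective) = 0.06/0.353 ≈ 0.170
(Check: 0.227+0.482+0.122+0.170 = 1.001.)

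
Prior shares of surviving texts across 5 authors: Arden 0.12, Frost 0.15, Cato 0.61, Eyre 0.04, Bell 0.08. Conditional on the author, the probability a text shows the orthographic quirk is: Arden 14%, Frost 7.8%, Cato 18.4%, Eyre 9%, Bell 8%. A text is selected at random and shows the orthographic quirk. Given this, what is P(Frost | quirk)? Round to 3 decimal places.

Compute prior × likelihood for every hypothesis:
  Arden: 0.12 × 0.14 = 0.0168
  Frost: 0.15 × 0.078 = 0.0117
  Cato: 0.61 × 0.184 = 0.11224
  Eyre: 0.04 × 0.09 = 0.0036
  Bell: 0.08 × 0.08 = 0.0064
Total = 0.15074.
P(Frost | evidence) = 0.0117 / 0.15074 ≈ 0.078.

0.078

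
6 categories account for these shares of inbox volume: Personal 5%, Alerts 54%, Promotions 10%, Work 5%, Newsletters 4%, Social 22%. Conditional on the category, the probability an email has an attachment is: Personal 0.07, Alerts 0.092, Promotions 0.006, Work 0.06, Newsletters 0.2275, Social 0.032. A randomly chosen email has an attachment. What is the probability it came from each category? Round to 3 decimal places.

Personal 0.048, Alerts 0.681, Promotions 0.008, Work 0.041, Newsletters 0.125, Social 0.097

By Bayes' rule, posterior ∝ prior × likelihood:
  Personal: 0.05 × 0.07 = 0.0035
  Alerts: 0.54 × 0.092 = 0.04968
  Promotions: 0.1 × 0.006 = 0.0006
  Work: 0.05 × 0.06 = 0.003
  Newsletters: 0.04 × 0.2275 = 0.0091
  Social: 0.22 × 0.032 = 0.00704
Sum = 0.07292.
P(Personal | attachment) = 0.0035/0.07292 ≈ 0.048
P(Alerts | attachment) = 0.04968/0.07292 ≈ 0.681
P(Promotions | attachment) = 0.0006/0.07292 ≈ 0.008
P(Work | attachment) = 0.003/0.07292 ≈ 0.041
P(Newsletters | attachment) = 0.0091/0.07292 ≈ 0.125
P(Social | attachment) = 0.00704/0.07292 ≈ 0.097
(Check: 0.048+0.681+0.008+0.041+0.125+0.097 = 1.000.)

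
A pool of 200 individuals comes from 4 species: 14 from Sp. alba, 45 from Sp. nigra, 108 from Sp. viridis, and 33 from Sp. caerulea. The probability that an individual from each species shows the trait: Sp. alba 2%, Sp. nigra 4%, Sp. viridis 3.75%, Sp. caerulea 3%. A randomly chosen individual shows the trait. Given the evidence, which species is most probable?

Sp. viridis

By Bayes' rule, posterior ∝ prior × likelihood:
  Sp. alba: 0.07 × 0.02 = 0.0014
  Sp. nigra: 0.225 × 0.04 = 0.009
  Sp. viridis: 0.54 × 0.0375 = 0.02025
  Sp. caerulea: 0.165 × 0.03 = 0.00495
Total = 0.0356.
Largest term belongs to Sp. viridis, so Sp. viridis is most probable.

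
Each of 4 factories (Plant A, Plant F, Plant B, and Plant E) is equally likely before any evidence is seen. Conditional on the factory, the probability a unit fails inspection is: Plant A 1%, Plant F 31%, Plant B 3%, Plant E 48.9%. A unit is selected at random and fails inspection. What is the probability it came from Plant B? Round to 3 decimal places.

Since the prior is uniform, the posterior is proportional to the likelihood:
  Plant A: 0.01
  Plant F: 0.31
  Plant B: 0.03
  Plant E: 0.489
Sum = 0.839.
P(Plant B | evidence) = 0.03 / 0.839 ≈ 0.036.

0.036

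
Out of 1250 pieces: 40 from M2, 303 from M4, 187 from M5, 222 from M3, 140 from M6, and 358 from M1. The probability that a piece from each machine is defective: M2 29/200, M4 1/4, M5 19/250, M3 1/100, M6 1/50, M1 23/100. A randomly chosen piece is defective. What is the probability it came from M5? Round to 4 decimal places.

0.0776

Compute prior × likelihood for every hypothesis:
  M2: 0.032 × 0.145 = 0.00464
  M4: 0.2424 × 0.25 = 0.0606
  M5: 0.1496 × 0.076 = 0.0113696
  M3: 0.1776 × 0.01 = 0.001776
  M6: 0.112 × 0.02 = 0.00224
  M1: 0.2864 × 0.23 = 0.065872
Sum = 0.1464976.
P(M5 | evidence) = 0.0113696 / 0.1464976 ≈ 0.0776.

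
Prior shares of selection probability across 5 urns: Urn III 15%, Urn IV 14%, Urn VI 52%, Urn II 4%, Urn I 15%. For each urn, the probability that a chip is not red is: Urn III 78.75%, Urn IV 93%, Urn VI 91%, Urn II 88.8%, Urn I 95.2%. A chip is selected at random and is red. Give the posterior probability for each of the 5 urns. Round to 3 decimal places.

Taking complements, P(red | each) = Urn III 0.2125, Urn IV 0.07, Urn VI 0.09, Urn II 0.112, Urn I 0.048.
Prior × likelihood for each hypothesis:
  Urn III: 0.15 × 0.2125 = 0.031875
  Urn IV: 0.14 × 0.07 = 0.0098
  Urn VI: 0.52 × 0.09 = 0.0468
  Urn II: 0.04 × 0.112 = 0.00448
  Urn I: 0.15 × 0.048 = 0.0072
Sum = 0.100155.
P(Urn III | red) = 0.031875/0.100155 ≈ 0.318
P(Urn IV | red) = 0.0098/0.100155 ≈ 0.098
P(Urn VI | red) = 0.0468/0.100155 ≈ 0.467
P(Urn II | red) = 0.00448/0.100155 ≈ 0.045
P(Urn I | red) = 0.0072/0.100155 ≈ 0.072
(Check: 0.318+0.098+0.467+0.045+0.072 = 1.000.)

Urn III 0.318, Urn IV 0.098, Urn VI 0.467, Urn II 0.045, Urn I 0.072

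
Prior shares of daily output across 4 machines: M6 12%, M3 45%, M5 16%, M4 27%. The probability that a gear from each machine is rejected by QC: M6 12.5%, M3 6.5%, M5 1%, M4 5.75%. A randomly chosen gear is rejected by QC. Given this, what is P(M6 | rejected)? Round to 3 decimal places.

Prior × likelihood for each hypothesis:
  M6: 0.12 × 0.125 = 0.015
  M3: 0.45 × 0.065 = 0.02925
  M5: 0.16 × 0.01 = 0.0016
  M4: 0.27 × 0.0575 = 0.015525
Sum = 0.061375.
P(M6 | evidence) = 0.015 / 0.061375 ≈ 0.244.

0.244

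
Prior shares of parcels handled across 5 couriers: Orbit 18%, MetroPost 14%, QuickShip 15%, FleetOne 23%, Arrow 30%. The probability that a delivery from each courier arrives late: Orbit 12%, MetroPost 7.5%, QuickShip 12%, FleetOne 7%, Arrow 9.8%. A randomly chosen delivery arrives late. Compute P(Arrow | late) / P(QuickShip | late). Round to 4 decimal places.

1.6333

Prior × likelihood for each hypothesis:
  Orbit: 0.18 × 0.12 = 0.0216
  MetroPost: 0.14 × 0.075 = 0.0105
  QuickShip: 0.15 × 0.12 = 0.018
  FleetOne: 0.23 × 0.07 = 0.0161
  Arrow: 0.3 × 0.098 = 0.0294
Sum = 0.0956.
The ratio is 0.0294 / 0.018 (the normalizer cancels) = 1.6333.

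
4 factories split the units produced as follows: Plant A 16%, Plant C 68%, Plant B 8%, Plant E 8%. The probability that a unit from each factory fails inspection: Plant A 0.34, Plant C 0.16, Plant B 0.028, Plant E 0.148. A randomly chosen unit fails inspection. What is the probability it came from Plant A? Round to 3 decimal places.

Prior × likelihood for each hypothesis:
  Plant A: 0.16 × 0.34 = 0.0544
  Plant C: 0.68 × 0.16 = 0.1088
  Plant B: 0.08 × 0.028 = 0.00224
  Plant E: 0.08 × 0.148 = 0.01184
Sum = 0.17728.
P(Plant A | evidence) = 0.0544 / 0.17728 ≈ 0.307.

0.307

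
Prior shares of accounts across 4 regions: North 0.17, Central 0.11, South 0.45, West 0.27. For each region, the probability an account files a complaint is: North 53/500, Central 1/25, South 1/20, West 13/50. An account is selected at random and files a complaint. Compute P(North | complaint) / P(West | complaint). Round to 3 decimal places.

0.257

By Bayes' rule, posterior ∝ prior × likelihood:
  North: 0.17 × 0.106 = 0.01802
  Central: 0.11 × 0.04 = 0.0044
  South: 0.45 × 0.05 = 0.0225
  West: 0.27 × 0.26 = 0.0702
Sum = 0.11512.
The ratio is 0.01802 / 0.0702 (the normalizer cancels) = 0.257.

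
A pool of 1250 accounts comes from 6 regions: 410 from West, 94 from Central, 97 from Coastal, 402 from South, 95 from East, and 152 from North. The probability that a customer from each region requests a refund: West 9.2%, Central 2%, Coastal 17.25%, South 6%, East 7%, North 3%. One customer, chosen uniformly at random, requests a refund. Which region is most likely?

West

Unnormalized posteriors (prior × likelihood):
  West: 0.328 × 0.092 = 0.030176
  Central: 0.0752 × 0.02 = 0.001504
  Coastal: 0.0776 × 0.1725 = 0.013386
  South: 0.3216 × 0.06 = 0.019296
  East: 0.076 × 0.07 = 0.00532
  North: 0.1216 × 0.03 = 0.003648
Total = 0.07333.
Largest term belongs to West, so West is most probable.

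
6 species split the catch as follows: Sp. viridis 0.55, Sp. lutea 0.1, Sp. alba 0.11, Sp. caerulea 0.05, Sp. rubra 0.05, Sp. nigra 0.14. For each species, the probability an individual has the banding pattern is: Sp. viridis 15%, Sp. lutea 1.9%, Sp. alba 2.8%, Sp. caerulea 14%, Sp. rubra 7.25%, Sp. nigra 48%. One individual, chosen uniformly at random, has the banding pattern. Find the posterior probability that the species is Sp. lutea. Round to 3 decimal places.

0.011

By Bayes' rule, posterior ∝ prior × likelihood:
  Sp. viridis: 0.55 × 0.15 = 0.0825
  Sp. lutea: 0.1 × 0.019 = 0.0019
  Sp. alba: 0.11 × 0.028 = 0.00308
  Sp. caerulea: 0.05 × 0.14 = 0.007
  Sp. rubra: 0.05 × 0.0725 = 0.003625
  Sp. nigra: 0.14 × 0.48 = 0.0672
Normalizing constant = 0.165305.
P(Sp. lutea | evidence) = 0.0019 / 0.165305 ≈ 0.011.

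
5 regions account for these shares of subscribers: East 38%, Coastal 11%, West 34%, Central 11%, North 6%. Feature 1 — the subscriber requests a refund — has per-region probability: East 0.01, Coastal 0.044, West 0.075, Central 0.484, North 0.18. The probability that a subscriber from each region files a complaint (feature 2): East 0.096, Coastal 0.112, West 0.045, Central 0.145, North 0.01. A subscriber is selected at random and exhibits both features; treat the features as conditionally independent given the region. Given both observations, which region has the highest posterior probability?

Central

Prior × likelihood for each hypothesis:
  East: 0.38 × 0.01 × 0.096 = 0.0003648
  Coastal: 0.11 × 0.044 × 0.112 = 0.00054208
  West: 0.34 × 0.075 × 0.045 = 0.0011475
  Central: 0.11 × 0.484 × 0.145 = 0.0077198
  North: 0.06 × 0.18 × 0.01 = 0.000108
Total = 0.00988218.
Largest term belongs to Central, so Central is most probable.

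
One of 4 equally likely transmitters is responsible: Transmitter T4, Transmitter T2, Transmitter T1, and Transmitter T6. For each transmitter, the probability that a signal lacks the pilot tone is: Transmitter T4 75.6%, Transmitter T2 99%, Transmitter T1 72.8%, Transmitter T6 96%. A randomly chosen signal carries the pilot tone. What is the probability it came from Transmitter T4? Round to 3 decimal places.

0.431

Taking complements, P(pilot | each) = Transmitter T4 0.244, Transmitter T2 0.01, Transmitter T1 0.272, Transmitter T6 0.04.
Since the prior is uniform, the posterior is proportional to the likelihood:
  Transmitter T4: 0.244
  Transmitter T2: 0.01
  Transmitter T1: 0.272
  Transmitter T6: 0.04
Normalizing constant = 0.566.
P(Transmitter T4 | evidence) = 0.244 / 0.566 ≈ 0.431.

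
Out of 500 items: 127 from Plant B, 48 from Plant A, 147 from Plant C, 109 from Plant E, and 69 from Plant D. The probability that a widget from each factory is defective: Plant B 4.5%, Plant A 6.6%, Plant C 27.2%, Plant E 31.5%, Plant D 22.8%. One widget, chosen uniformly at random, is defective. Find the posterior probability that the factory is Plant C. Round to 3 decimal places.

Prior × likelihood for each hypothesis:
  Plant B: 0.254 × 0.045 = 0.01143
  Plant A: 0.096 × 0.066 = 0.006336
  Plant C: 0.294 × 0.272 = 0.079968
  Plant E: 0.218 × 0.315 = 0.06867
  Plant D: 0.138 × 0.228 = 0.031464
Normalizing constant = 0.197868.
P(Plant C | evidence) = 0.079968 / 0.197868 ≈ 0.404.

0.404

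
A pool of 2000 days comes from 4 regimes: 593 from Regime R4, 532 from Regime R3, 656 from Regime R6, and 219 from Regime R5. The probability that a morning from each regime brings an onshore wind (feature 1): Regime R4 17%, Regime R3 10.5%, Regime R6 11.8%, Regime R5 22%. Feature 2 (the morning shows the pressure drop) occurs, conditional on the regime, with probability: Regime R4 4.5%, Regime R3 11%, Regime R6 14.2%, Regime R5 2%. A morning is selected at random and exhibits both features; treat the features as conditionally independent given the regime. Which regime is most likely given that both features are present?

Regime R6

Unnormalized posteriors (prior × likelihood):
  Regime R4: 0.2965 × 0.17 × 0.045 = 0.002268225
  Regime R3: 0.266 × 0.105 × 0.11 = 0.0030723
  Regime R6: 0.328 × 0.118 × 0.142 = 0.005495968
  Regime R5: 0.1095 × 0.22 × 0.02 = 0.0004818
Normalizing constant = 0.011318293.
Largest term belongs to Regime R6, so Regime R6 is most probable.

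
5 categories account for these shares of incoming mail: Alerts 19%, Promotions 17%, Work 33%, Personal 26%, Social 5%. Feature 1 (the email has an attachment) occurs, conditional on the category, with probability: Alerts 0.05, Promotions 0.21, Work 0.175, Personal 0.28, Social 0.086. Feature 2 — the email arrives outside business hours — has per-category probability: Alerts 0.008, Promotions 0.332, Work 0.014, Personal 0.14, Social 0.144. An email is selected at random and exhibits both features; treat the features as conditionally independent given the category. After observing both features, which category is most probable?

By Bayes' rule, posterior ∝ prior × likelihood:
  Alerts: 0.19 × 0.05 × 0.008 = 0.000076
  Promotions: 0.17 × 0.21 × 0.332 = 0.0118524
  Work: 0.33 × 0.175 × 0.014 = 0.0008085
  Personal: 0.26 × 0.28 × 0.14 = 0.010192
  Social: 0.05 × 0.086 × 0.144 = 0.0006192
Normalizing constant = 0.0235481.
Largest term belongs to Promotions, so Promotions is most probable.

Promotions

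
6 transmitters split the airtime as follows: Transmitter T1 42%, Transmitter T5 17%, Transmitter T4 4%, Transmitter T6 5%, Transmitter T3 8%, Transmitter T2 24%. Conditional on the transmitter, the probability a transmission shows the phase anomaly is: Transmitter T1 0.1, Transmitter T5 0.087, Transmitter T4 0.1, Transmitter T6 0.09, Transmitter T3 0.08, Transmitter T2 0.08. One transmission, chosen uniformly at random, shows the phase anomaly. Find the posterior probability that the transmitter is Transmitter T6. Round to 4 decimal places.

0.0495

Unnormalized posteriors (prior × likelihood):
  Transmitter T1: 0.42 × 0.1 = 0.042
  Transmitter T5: 0.17 × 0.087 = 0.01479
  Transmitter T4: 0.04 × 0.1 = 0.004
  Transmitter T6: 0.05 × 0.09 = 0.0045
  Transmitter T3: 0.08 × 0.08 = 0.0064
  Transmitter T2: 0.24 × 0.08 = 0.0192
Total = 0.09089.
P(Transmitter T6 | evidence) = 0.0045 / 0.09089 ≈ 0.0495.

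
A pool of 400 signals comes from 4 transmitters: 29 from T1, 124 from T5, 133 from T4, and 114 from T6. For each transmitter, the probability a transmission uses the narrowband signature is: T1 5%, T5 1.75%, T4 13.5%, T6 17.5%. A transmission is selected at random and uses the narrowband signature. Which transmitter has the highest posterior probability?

Compute prior × likelihood for every hypothesis:
  T1: 0.0725 × 0.05 = 0.003625
  T5: 0.31 × 0.0175 = 0.005425
  T4: 0.3325 × 0.135 = 0.0448875
  T6: 0.285 × 0.175 = 0.049875
Normalizing constant = 0.1038125.
Largest term belongs to T6, so T6 is most probable.

T6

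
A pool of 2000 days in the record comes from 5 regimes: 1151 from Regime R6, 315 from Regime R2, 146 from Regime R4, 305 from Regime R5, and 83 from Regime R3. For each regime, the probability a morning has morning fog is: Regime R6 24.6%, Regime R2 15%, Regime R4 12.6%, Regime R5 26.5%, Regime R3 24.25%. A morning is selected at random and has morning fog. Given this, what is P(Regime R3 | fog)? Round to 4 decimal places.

By Bayes' rule, posterior ∝ prior × likelihood:
  Regime R6: 0.5755 × 0.246 = 0.141573
  Regime R2: 0.1575 × 0.15 = 0.023625
  Regime R4: 0.073 × 0.126 = 0.009198
  Regime R5: 0.1525 × 0.265 = 0.0404125
  Regime R3: 0.0415 × 0.2425 = 0.01006375
Total = 0.22487225.
P(Regime R3 | evidence) = 0.01006375 / 0.22487225 ≈ 0.0448.

0.0448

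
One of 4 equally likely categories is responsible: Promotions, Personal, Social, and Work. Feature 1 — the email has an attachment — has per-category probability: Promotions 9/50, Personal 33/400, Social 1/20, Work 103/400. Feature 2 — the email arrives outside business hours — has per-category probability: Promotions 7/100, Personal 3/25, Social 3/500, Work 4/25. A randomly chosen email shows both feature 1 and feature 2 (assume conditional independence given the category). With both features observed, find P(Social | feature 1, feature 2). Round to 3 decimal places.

Since the prior is uniform, the posterior is proportional to the likelihood:
  Promotions: 0.18 × 0.07 = 0.0126
  Personal: 0.0825 × 0.12 = 0.0099
  Social: 0.05 × 0.006 = 0.0003
  Work: 0.2575 × 0.16 = 0.0412
Total = 0.064.
P(Social | evidence) = 0.0003 / 0.064 ≈ 0.005.

0.005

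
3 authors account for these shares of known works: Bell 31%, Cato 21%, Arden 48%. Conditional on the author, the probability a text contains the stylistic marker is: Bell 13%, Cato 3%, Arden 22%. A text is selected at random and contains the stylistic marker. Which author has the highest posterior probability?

By Bayes' rule, posterior ∝ prior × likelihood:
  Bell: 0.31 × 0.13 = 0.0403
  Cato: 0.21 × 0.03 = 0.0063
  Arden: 0.48 × 0.22 = 0.1056
Total = 0.1522.
Largest term belongs to Arden, so Arden is most probable.

Arden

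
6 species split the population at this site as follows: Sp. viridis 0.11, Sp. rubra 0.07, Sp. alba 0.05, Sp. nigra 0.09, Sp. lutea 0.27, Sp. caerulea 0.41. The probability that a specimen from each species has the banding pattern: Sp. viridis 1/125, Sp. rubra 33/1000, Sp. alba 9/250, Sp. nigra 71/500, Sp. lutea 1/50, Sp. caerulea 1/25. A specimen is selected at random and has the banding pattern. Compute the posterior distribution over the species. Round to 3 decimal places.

Prior × likelihood for each hypothesis:
  Sp. viridis: 0.11 × 0.008 = 0.00088
  Sp. rubra: 0.07 × 0.033 = 0.00231
  Sp. alba: 0.05 × 0.036 = 0.0018
  Sp. nigra: 0.09 × 0.142 = 0.01278
  Sp. lutea: 0.27 × 0.02 = 0.0054
  Sp. caerulea: 0.41 × 0.04 = 0.0164
Sum = 0.03957.
P(Sp. viridis | banded) = 0.00088/0.03957 ≈ 0.022
P(Sp. rubra | banded) = 0.00231/0.03957 ≈ 0.058
P(Sp. alba | banded) = 0.0018/0.03957 ≈ 0.045
P(Sp. nigra | banded) = 0.01278/0.03957 ≈ 0.323
P(Sp. lutea | banded) = 0.0054/0.03957 ≈ 0.136
P(Sp. caerulea | banded) = 0.0164/0.03957 ≈ 0.414

Sp. viridis 0.022, Sp. rubra 0.058, Sp. alba 0.045, Sp. nigra 0.323, Sp. lutea 0.136, Sp. caerulea 0.414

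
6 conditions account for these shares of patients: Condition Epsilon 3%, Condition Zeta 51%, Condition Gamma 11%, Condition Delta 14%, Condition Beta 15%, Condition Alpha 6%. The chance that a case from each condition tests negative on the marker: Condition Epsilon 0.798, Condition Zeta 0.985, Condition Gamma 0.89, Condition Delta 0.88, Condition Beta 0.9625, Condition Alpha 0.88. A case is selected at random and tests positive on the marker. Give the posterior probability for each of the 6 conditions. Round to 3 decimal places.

Taking complements, P(marker-positive | each) = Condition Epsilon 0.202, Condition Zeta 0.015, Condition Gamma 0.11, Condition Delta 0.12, Condition Beta 0.0375, Condition Alpha 0.12.
Prior × likelihood for each hypothesis:
  Condition Epsilon: 0.03 × 0.202 = 0.00606
  Condition Zeta: 0.51 × 0.015 = 0.00765
  Condition Gamma: 0.11 × 0.11 = 0.0121
  Condition Delta: 0.14 × 0.12 = 0.0168
  Condition Beta: 0.15 × 0.0375 = 0.005625
  Condition Alpha: 0.06 × 0.12 = 0.0072
Normalizing constant = 0.055435.
P(Condition Epsilon | marker-positive) = 0.00606/0.055435 ≈ 0.109
P(Condition Zeta | marker-positive) = 0.00765/0.055435 ≈ 0.138
P(Condition Gamma | marker-positive) = 0.0121/0.055435 ≈ 0.218
P(Condition Delta | marker-positive) = 0.0168/0.055435 ≈ 0.303
P(Condition Beta | marker-positive) = 0.005625/0.055435 ≈ 0.101
P(Condition Alpha | marker-positive) = 0.0072/0.055435 ≈ 0.130
(Check: 0.109+0.138+0.218+0.303+0.101+0.130 = 0.999.)

Condition Epsilon 0.109, Condition Zeta 0.138, Condition Gamma 0.218, Condition Delta 0.303, Condition Beta 0.101, Condition Alpha 0.130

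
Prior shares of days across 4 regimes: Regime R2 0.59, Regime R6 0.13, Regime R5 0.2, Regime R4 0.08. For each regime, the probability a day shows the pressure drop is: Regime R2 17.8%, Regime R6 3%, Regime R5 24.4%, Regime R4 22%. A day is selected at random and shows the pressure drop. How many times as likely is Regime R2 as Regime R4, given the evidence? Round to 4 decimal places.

5.9670

Prior × likelihood for each hypothesis:
  Regime R2: 0.59 × 0.178 = 0.10502
  Regime R6: 0.13 × 0.03 = 0.0039
  Regime R5: 0.2 × 0.244 = 0.0488
  Regime R4: 0.08 × 0.22 = 0.0176
Total = 0.17532.
The ratio is 0.10502 / 0.0176 (the normalizer cancels) = 5.9670.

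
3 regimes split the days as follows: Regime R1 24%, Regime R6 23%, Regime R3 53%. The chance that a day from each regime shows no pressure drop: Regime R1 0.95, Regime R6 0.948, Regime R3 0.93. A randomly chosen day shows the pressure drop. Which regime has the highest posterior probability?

Taking complements, P(drop | each) = Regime R1 0.05, Regime R6 0.052, Regime R3 0.07.
Unnormalized posteriors (prior × likelihood):
  Regime R1: 0.24 × 0.05 = 0.012
  Regime R6: 0.23 × 0.052 = 0.01196
  Regime R3: 0.53 × 0.07 = 0.0371
Total = 0.06106.
Largest term belongs to Regime R3, so Regime R3 is most probable.

Regime R3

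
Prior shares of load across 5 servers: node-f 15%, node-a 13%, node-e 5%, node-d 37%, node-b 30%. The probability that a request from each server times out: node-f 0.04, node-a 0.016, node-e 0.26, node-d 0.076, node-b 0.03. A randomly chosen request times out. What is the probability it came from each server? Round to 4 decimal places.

By Bayes' rule, posterior ∝ prior × likelihood:
  node-f: 0.15 × 0.04 = 0.006
  node-a: 0.13 × 0.016 = 0.00208
  node-e: 0.05 × 0.26 = 0.013
  node-d: 0.37 × 0.076 = 0.02812
  node-b: 0.3 × 0.03 = 0.009
Total = 0.0582.
P(node-f | timeout) = 0.006/0.0582 ≈ 0.1031
P(node-a | timeout) = 0.00208/0.0582 ≈ 0.0357
P(node-e | timeout) = 0.013/0.0582 ≈ 0.2234
P(node-d | timeout) = 0.02812/0.0582 ≈ 0.4832
P(node-b | timeout) = 0.009/0.0582 ≈ 0.1546
(Check: 0.1031+0.0357+0.2234+0.4832+0.1546 = 1.0000.)

node-f 0.1031, node-a 0.0357, node-e 0.2234, node-d 0.4832, node-b 0.1546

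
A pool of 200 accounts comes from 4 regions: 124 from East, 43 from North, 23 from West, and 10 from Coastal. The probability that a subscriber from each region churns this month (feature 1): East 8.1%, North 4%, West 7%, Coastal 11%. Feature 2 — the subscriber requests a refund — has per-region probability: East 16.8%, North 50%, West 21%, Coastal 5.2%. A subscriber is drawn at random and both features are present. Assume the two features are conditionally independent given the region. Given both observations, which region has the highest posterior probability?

East

Compute prior × likelihood for every hypothesis:
  East: 0.62 × 0.081 × 0.168 = 0.00843696
  North: 0.215 × 0.04 × 0.5 = 0.0043
  West: 0.115 × 0.07 × 0.21 = 0.0016905
  Coastal: 0.05 × 0.11 × 0.052 = 0.000286
Total = 0.01471346.
Largest term belongs to East, so East is most probable.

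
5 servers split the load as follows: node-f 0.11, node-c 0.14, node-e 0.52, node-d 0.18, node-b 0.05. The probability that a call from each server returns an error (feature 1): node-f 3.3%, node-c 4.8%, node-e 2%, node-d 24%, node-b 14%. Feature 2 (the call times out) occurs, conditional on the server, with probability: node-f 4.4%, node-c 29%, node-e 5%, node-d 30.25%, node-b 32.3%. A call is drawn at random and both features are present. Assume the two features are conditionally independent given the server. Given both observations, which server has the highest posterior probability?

node-d

By Bayes' rule, posterior ∝ prior × likelihood:
  node-f: 0.11 × 0.033 × 0.044 = 0.00015972
  node-c: 0.14 × 0.048 × 0.29 = 0.0019488
  node-e: 0.52 × 0.02 × 0.05 = 0.00052
  node-d: 0.18 × 0.24 × 0.3025 = 0.013068
  node-b: 0.05 × 0.14 × 0.323 = 0.002261
Total = 0.01795752.
Largest term belongs to node-d, so node-d is most probable.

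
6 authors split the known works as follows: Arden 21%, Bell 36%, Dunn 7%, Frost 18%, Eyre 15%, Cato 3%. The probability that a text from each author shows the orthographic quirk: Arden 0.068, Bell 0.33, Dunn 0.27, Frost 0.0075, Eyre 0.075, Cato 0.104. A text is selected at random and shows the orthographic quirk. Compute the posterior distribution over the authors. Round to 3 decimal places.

Arden 0.085, Bell 0.708, Dunn 0.113, Frost 0.008, Eyre 0.067, Cato 0.019

By Bayes' rule, posterior ∝ prior × likelihood:
  Arden: 0.21 × 0.068 = 0.01428
  Bell: 0.36 × 0.33 = 0.1188
  Dunn: 0.07 × 0.27 = 0.0189
  Frost: 0.18 × 0.0075 = 0.00135
  Eyre: 0.15 × 0.075 = 0.01125
  Cato: 0.03 × 0.104 = 0.00312
Normalizing constant = 0.1677.
P(Arden | quirk) = 0.01428/0.1677 ≈ 0.085
P(Bell | quirk) = 0.1188/0.1677 ≈ 0.708
P(Dunn | quirk) = 0.0189/0.1677 ≈ 0.113
P(Frost | quirk) = 0.00135/0.1677 ≈ 0.008
P(Eyre | quirk) = 0.01125/0.1677 ≈ 0.067
P(Cato | quirk) = 0.00312/0.1677 ≈ 0.019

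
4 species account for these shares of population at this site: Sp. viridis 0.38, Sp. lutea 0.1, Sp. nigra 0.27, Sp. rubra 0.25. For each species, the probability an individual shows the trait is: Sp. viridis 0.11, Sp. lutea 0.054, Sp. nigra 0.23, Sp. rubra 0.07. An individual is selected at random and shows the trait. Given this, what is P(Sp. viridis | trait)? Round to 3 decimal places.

Compute prior × likelihood for every hypothesis:
  Sp. viridis: 0.38 × 0.11 = 0.0418
  Sp. lutea: 0.1 × 0.054 = 0.0054
  Sp. nigra: 0.27 × 0.23 = 0.0621
  Sp. rubra: 0.25 × 0.07 = 0.0175
Total = 0.1268.
P(Sp. viridis | evidence) = 0.0418 / 0.1268 ≈ 0.330.

0.330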